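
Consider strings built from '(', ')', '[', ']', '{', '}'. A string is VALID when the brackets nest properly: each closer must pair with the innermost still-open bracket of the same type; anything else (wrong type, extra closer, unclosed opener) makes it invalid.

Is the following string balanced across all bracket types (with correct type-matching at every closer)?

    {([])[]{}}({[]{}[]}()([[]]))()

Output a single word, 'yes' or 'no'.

Answer: yes

Derivation:
pos 0: push '{'; stack = {
pos 1: push '('; stack = {(
pos 2: push '['; stack = {([
pos 3: ']' matches '['; pop; stack = {(
pos 4: ')' matches '('; pop; stack = {
pos 5: push '['; stack = {[
pos 6: ']' matches '['; pop; stack = {
pos 7: push '{'; stack = {{
pos 8: '}' matches '{'; pop; stack = {
pos 9: '}' matches '{'; pop; stack = (empty)
pos 10: push '('; stack = (
pos 11: push '{'; stack = ({
pos 12: push '['; stack = ({[
pos 13: ']' matches '['; pop; stack = ({
pos 14: push '{'; stack = ({{
pos 15: '}' matches '{'; pop; stack = ({
pos 16: push '['; stack = ({[
pos 17: ']' matches '['; pop; stack = ({
pos 18: '}' matches '{'; pop; stack = (
pos 19: push '('; stack = ((
pos 20: ')' matches '('; pop; stack = (
pos 21: push '('; stack = ((
pos 22: push '['; stack = (([
pos 23: push '['; stack = (([[
pos 24: ']' matches '['; pop; stack = (([
pos 25: ']' matches '['; pop; stack = ((
pos 26: ')' matches '('; pop; stack = (
pos 27: ')' matches '('; pop; stack = (empty)
pos 28: push '('; stack = (
pos 29: ')' matches '('; pop; stack = (empty)
end: stack empty → VALID
Verdict: properly nested → yes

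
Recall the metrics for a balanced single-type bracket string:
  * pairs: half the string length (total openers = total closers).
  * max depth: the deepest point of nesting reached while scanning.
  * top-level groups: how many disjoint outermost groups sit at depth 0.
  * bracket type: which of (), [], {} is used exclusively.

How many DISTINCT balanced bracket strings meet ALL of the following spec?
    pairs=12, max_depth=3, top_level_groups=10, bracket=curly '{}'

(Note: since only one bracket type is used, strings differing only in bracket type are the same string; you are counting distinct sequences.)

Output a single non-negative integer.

Answer: 10

Derivation:
Spec: pairs=12 depth=3 groups=10
Count(depth <= 3) = 65
Count(depth <= 2) = 55
Count(depth == 3) = 65 - 55 = 10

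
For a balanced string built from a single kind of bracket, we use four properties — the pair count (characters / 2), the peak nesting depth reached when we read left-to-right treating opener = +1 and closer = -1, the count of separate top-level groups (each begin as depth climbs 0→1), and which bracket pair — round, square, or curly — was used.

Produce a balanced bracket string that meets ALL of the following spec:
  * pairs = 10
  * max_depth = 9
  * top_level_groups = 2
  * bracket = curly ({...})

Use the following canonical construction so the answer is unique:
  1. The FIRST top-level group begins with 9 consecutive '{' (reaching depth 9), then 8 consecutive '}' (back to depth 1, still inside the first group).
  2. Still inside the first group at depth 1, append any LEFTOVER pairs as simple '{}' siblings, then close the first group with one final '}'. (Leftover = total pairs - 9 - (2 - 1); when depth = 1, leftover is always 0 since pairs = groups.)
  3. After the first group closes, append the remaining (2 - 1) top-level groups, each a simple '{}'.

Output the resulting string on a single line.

Spec: pairs=10 depth=9 groups=2
Leftover pairs = 10 - 9 - (2-1) = 0
First group: deep chain of depth 9 + 0 sibling pairs
Remaining 1 groups: simple '{}' each

Answer: {{{{{{{{{}}}}}}}}}{}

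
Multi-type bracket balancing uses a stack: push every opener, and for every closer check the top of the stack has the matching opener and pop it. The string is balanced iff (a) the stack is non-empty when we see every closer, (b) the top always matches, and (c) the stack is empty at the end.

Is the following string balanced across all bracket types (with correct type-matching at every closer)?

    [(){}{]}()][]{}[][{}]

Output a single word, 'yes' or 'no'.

Answer: no

Derivation:
pos 0: push '['; stack = [
pos 1: push '('; stack = [(
pos 2: ')' matches '('; pop; stack = [
pos 3: push '{'; stack = [{
pos 4: '}' matches '{'; pop; stack = [
pos 5: push '{'; stack = [{
pos 6: saw closer ']' but top of stack is '{' (expected '}') → INVALID
Verdict: type mismatch at position 6: ']' closes '{' → no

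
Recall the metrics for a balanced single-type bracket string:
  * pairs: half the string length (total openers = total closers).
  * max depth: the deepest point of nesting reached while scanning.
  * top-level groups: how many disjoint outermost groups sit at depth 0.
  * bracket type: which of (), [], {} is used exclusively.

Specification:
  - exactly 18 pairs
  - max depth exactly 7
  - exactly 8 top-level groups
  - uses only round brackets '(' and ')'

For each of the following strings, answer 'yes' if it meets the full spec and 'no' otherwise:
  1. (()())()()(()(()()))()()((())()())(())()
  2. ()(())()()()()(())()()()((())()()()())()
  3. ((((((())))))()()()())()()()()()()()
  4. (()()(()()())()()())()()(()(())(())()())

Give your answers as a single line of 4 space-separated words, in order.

String 1 '(()())()()(()(()()))()()((())()())(())()': depth seq [1 2 1 2 1 0 1 0 1 0 1 2 1 2 3 2 3 2 1 0 1 0 1 0 1 2 3 2 1 2 1 2 1 0 1 2 1 0 1 0]
  -> pairs=20 depth=3 groups=9 -> no
String 2 '()(())()()()()(())()()()((())()()()())()': depth seq [1 0 1 2 1 0 1 0 1 0 1 0 1 0 1 2 1 0 1 0 1 0 1 0 1 2 3 2 1 2 1 2 1 2 1 2 1 0 1 0]
  -> pairs=20 depth=3 groups=12 -> no
String 3 '((((((())))))()()()())()()()()()()()': depth seq [1 2 3 4 5 6 7 6 5 4 3 2 1 2 1 2 1 2 1 2 1 0 1 0 1 0 1 0 1 0 1 0 1 0 1 0]
  -> pairs=18 depth=7 groups=8 -> yes
String 4 '(()()(()()())()()())()()(()(())(())()())': depth seq [1 2 1 2 1 2 3 2 3 2 3 2 1 2 1 2 1 2 1 0 1 0 1 0 1 2 1 2 3 2 1 2 3 2 1 2 1 2 1 0]
  -> pairs=20 depth=3 groups=4 -> no

Answer: no no yes no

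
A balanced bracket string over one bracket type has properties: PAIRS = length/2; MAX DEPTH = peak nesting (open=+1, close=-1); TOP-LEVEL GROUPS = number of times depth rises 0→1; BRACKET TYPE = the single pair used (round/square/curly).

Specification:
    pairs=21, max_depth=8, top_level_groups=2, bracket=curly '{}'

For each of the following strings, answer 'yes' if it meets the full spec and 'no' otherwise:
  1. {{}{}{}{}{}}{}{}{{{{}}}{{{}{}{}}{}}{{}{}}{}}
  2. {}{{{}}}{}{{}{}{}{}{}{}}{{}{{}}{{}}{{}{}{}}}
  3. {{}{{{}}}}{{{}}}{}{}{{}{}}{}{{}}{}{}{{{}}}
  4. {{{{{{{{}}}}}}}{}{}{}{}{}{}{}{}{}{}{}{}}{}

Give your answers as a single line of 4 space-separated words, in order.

String 1 '{{}{}{}{}{}}{}{}{{{{}}}{{{}{}{}}{}}{{}{}}{}}': depth seq [1 2 1 2 1 2 1 2 1 2 1 0 1 0 1 0 1 2 3 4 3 2 1 2 3 4 3 4 3 4 3 2 3 2 1 2 3 2 3 2 1 2 1 0]
  -> pairs=22 depth=4 groups=4 -> no
String 2 '{}{{{}}}{}{{}{}{}{}{}{}}{{}{{}}{{}}{{}{}{}}}': depth seq [1 0 1 2 3 2 1 0 1 0 1 2 1 2 1 2 1 2 1 2 1 2 1 0 1 2 1 2 3 2 1 2 3 2 1 2 3 2 3 2 3 2 1 0]
  -> pairs=22 depth=3 groups=5 -> no
String 3 '{{}{{{}}}}{{{}}}{}{}{{}{}}{}{{}}{}{}{{{}}}': depth seq [1 2 1 2 3 4 3 2 1 0 1 2 3 2 1 0 1 0 1 0 1 2 1 2 1 0 1 0 1 2 1 0 1 0 1 0 1 2 3 2 1 0]
  -> pairs=21 depth=4 groups=10 -> no
String 4 '{{{{{{{{}}}}}}}{}{}{}{}{}{}{}{}{}{}{}{}}{}': depth seq [1 2 3 4 5 6 7 8 7 6 5 4 3 2 1 2 1 2 1 2 1 2 1 2 1 2 1 2 1 2 1 2 1 2 1 2 1 2 1 0 1 0]
  -> pairs=21 depth=8 groups=2 -> yes

Answer: no no no yes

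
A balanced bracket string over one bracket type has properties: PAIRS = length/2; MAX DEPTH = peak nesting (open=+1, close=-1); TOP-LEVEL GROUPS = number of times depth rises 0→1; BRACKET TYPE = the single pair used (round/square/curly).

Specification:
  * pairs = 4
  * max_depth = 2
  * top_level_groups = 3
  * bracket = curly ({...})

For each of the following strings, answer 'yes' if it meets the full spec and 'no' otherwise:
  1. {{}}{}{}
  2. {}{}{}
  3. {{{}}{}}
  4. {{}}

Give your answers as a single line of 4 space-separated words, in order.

Answer: yes no no no

Derivation:
String 1 '{{}}{}{}': depth seq [1 2 1 0 1 0 1 0]
  -> pairs=4 depth=2 groups=3 -> yes
String 2 '{}{}{}': depth seq [1 0 1 0 1 0]
  -> pairs=3 depth=1 groups=3 -> no
String 3 '{{{}}{}}': depth seq [1 2 3 2 1 2 1 0]
  -> pairs=4 depth=3 groups=1 -> no
String 4 '{{}}': depth seq [1 2 1 0]
  -> pairs=2 depth=2 groups=1 -> no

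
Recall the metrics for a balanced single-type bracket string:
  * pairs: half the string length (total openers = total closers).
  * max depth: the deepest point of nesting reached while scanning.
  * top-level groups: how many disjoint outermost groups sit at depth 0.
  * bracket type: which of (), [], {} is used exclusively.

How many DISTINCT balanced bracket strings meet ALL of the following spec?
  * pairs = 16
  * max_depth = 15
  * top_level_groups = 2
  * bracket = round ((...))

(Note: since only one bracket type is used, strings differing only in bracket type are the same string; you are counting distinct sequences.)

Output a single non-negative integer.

Spec: pairs=16 depth=15 groups=2
Count(depth <= 15) = 9694845
Count(depth <= 14) = 9694843
Count(depth == 15) = 9694845 - 9694843 = 2

Answer: 2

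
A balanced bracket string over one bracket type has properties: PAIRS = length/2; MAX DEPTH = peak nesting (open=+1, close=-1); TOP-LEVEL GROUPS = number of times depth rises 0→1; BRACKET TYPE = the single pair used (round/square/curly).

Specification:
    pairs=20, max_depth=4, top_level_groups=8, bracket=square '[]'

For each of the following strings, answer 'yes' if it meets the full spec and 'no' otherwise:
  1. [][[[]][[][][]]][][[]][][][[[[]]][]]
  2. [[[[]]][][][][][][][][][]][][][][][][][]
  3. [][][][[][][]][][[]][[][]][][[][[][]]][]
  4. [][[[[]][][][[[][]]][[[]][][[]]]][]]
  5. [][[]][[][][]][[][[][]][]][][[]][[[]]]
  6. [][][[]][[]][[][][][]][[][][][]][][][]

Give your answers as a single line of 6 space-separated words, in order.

String 1 '[][[[]][[][][]]][][[]][][][[[[]]][]]': depth seq [1 0 1 2 3 2 1 2 3 2 3 2 3 2 1 0 1 0 1 2 1 0 1 0 1 0 1 2 3 4 3 2 1 2 1 0]
  -> pairs=18 depth=4 groups=7 -> no
String 2 '[[[[]]][][][][][][][][][]][][][][][][][]': depth seq [1 2 3 4 3 2 1 2 1 2 1 2 1 2 1 2 1 2 1 2 1 2 1 2 1 0 1 0 1 0 1 0 1 0 1 0 1 0 1 0]
  -> pairs=20 depth=4 groups=8 -> yes
String 3 '[][][][[][][]][][[]][[][]][][[][[][]]][]': depth seq [1 0 1 0 1 0 1 2 1 2 1 2 1 0 1 0 1 2 1 0 1 2 1 2 1 0 1 0 1 2 1 2 3 2 3 2 1 0 1 0]
  -> pairs=20 depth=3 groups=10 -> no
String 4 '[][[[[]][][][[[][]]][[[]][][[]]]][]]': depth seq [1 0 1 2 3 4 3 2 3 2 3 2 3 4 5 4 5 4 3 2 3 4 5 4 3 4 3 4 5 4 3 2 1 2 1 0]
  -> pairs=18 depth=5 groups=2 -> no
String 5 '[][[]][[][][]][[][[][]][]][][[]][[[]]]': depth seq [1 0 1 2 1 0 1 2 1 2 1 2 1 0 1 2 1 2 3 2 3 2 1 2 1 0 1 0 1 2 1 0 1 2 3 2 1 0]
  -> pairs=19 depth=3 groups=7 -> no
String 6 '[][][[]][[]][[][][][]][[][][][]][][][]': depth seq [1 0 1 0 1 2 1 0 1 2 1 0 1 2 1 2 1 2 1 2 1 0 1 2 1 2 1 2 1 2 1 0 1 0 1 0 1 0]
  -> pairs=19 depth=2 groups=9 -> no

Answer: no yes no no no no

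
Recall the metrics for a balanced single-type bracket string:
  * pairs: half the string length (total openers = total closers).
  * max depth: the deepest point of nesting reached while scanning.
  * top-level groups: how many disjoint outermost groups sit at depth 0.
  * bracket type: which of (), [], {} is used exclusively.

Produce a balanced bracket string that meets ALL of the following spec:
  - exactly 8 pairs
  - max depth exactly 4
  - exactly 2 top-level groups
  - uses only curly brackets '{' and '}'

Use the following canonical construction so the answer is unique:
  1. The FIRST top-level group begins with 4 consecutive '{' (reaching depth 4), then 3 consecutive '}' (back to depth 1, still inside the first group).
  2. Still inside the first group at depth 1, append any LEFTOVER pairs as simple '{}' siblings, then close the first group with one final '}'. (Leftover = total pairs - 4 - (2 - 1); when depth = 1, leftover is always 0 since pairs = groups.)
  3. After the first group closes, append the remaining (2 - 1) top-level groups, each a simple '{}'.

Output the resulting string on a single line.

Answer: {{{{}}}{}{}{}}{}

Derivation:
Spec: pairs=8 depth=4 groups=2
Leftover pairs = 8 - 4 - (2-1) = 3
First group: deep chain of depth 4 + 3 sibling pairs
Remaining 1 groups: simple '{}' each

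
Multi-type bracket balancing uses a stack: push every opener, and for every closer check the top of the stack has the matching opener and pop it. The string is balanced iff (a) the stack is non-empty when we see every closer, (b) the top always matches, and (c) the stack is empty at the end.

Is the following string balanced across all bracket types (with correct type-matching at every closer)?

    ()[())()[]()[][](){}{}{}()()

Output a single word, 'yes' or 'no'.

Answer: no

Derivation:
pos 0: push '('; stack = (
pos 1: ')' matches '('; pop; stack = (empty)
pos 2: push '['; stack = [
pos 3: push '('; stack = [(
pos 4: ')' matches '('; pop; stack = [
pos 5: saw closer ')' but top of stack is '[' (expected ']') → INVALID
Verdict: type mismatch at position 5: ')' closes '[' → no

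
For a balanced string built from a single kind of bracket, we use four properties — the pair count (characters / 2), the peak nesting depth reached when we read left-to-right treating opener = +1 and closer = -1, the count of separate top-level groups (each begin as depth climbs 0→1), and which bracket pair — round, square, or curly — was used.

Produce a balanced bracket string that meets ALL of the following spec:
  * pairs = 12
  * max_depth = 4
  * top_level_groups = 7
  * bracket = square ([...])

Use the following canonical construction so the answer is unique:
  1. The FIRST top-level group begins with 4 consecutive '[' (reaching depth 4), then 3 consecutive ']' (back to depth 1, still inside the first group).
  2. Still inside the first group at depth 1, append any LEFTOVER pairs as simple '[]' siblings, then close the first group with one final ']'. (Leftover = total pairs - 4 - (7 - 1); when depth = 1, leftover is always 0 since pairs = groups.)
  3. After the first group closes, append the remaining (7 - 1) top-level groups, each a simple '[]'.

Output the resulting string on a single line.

Answer: [[[[]]][][]][][][][][][]

Derivation:
Spec: pairs=12 depth=4 groups=7
Leftover pairs = 12 - 4 - (7-1) = 2
First group: deep chain of depth 4 + 2 sibling pairs
Remaining 6 groups: simple '[]' each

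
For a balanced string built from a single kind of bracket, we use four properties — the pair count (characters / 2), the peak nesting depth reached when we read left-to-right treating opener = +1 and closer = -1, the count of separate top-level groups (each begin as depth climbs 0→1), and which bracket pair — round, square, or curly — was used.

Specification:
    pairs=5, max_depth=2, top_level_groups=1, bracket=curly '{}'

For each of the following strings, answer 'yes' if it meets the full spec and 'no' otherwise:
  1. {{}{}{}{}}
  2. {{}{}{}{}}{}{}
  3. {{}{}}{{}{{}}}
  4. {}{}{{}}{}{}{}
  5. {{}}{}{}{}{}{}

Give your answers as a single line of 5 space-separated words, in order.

Answer: yes no no no no

Derivation:
String 1 '{{}{}{}{}}': depth seq [1 2 1 2 1 2 1 2 1 0]
  -> pairs=5 depth=2 groups=1 -> yes
String 2 '{{}{}{}{}}{}{}': depth seq [1 2 1 2 1 2 1 2 1 0 1 0 1 0]
  -> pairs=7 depth=2 groups=3 -> no
String 3 '{{}{}}{{}{{}}}': depth seq [1 2 1 2 1 0 1 2 1 2 3 2 1 0]
  -> pairs=7 depth=3 groups=2 -> no
String 4 '{}{}{{}}{}{}{}': depth seq [1 0 1 0 1 2 1 0 1 0 1 0 1 0]
  -> pairs=7 depth=2 groups=6 -> no
String 5 '{{}}{}{}{}{}{}': depth seq [1 2 1 0 1 0 1 0 1 0 1 0 1 0]
  -> pairs=7 depth=2 groups=6 -> no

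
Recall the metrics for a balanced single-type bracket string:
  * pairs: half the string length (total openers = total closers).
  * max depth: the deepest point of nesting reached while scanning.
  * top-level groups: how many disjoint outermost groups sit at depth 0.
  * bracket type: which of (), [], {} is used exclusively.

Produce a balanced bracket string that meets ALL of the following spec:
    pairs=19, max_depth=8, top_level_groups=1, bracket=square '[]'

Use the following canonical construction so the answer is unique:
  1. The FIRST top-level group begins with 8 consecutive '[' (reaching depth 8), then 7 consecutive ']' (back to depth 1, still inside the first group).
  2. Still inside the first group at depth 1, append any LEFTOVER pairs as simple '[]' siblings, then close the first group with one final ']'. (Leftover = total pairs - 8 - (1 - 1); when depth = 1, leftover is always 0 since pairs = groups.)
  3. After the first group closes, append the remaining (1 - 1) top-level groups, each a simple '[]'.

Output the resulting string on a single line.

Spec: pairs=19 depth=8 groups=1
Leftover pairs = 19 - 8 - (1-1) = 11
First group: deep chain of depth 8 + 11 sibling pairs
Remaining 0 groups: simple '[]' each

Answer: [[[[[[[[]]]]]]][][][][][][][][][][][]]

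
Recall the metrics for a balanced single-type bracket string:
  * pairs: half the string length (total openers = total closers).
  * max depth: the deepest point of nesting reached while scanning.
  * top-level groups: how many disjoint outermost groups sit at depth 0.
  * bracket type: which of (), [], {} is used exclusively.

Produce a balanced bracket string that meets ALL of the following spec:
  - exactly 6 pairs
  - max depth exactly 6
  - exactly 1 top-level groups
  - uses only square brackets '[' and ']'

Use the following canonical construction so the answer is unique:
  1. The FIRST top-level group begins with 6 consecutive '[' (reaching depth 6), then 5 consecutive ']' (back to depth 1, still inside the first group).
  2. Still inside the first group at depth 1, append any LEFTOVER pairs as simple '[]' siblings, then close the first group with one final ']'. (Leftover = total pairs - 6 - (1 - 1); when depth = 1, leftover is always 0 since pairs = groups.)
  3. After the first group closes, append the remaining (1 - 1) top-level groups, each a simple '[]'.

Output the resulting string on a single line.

Spec: pairs=6 depth=6 groups=1
Leftover pairs = 6 - 6 - (1-1) = 0
First group: deep chain of depth 6 + 0 sibling pairs
Remaining 0 groups: simple '[]' each

Answer: [[[[[[]]]]]]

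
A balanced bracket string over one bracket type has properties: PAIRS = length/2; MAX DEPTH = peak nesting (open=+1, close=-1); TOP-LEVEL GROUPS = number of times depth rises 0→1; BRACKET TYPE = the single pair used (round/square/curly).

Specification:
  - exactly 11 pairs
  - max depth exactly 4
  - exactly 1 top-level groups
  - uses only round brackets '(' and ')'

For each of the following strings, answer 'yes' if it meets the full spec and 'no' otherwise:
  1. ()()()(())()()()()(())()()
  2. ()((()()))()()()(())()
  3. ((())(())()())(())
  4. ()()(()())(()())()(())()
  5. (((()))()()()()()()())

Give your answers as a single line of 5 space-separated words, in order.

Answer: no no no no yes

Derivation:
String 1 '()()()(())()()()()(())()()': depth seq [1 0 1 0 1 0 1 2 1 0 1 0 1 0 1 0 1 0 1 2 1 0 1 0 1 0]
  -> pairs=13 depth=2 groups=11 -> no
String 2 '()((()()))()()()(())()': depth seq [1 0 1 2 3 2 3 2 1 0 1 0 1 0 1 0 1 2 1 0 1 0]
  -> pairs=11 depth=3 groups=7 -> no
String 3 '((())(())()())(())': depth seq [1 2 3 2 1 2 3 2 1 2 1 2 1 0 1 2 1 0]
  -> pairs=9 depth=3 groups=2 -> no
String 4 '()()(()())(()())()(())()': depth seq [1 0 1 0 1 2 1 2 1 0 1 2 1 2 1 0 1 0 1 2 1 0 1 0]
  -> pairs=12 depth=2 groups=7 -> no
String 5 '(((()))()()()()()()())': depth seq [1 2 3 4 3 2 1 2 1 2 1 2 1 2 1 2 1 2 1 2 1 0]
  -> pairs=11 depth=4 groups=1 -> yes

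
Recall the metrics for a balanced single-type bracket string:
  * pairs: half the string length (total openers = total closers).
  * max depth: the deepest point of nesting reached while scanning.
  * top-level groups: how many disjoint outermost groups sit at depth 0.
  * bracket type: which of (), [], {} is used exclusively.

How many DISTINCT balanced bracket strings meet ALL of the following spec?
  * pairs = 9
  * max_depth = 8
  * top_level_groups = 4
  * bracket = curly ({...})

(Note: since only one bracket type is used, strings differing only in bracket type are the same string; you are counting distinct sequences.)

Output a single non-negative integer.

Answer: 0

Derivation:
Spec: pairs=9 depth=8 groups=4
Count(depth <= 8) = 572
Count(depth <= 7) = 572
Count(depth == 8) = 572 - 572 = 0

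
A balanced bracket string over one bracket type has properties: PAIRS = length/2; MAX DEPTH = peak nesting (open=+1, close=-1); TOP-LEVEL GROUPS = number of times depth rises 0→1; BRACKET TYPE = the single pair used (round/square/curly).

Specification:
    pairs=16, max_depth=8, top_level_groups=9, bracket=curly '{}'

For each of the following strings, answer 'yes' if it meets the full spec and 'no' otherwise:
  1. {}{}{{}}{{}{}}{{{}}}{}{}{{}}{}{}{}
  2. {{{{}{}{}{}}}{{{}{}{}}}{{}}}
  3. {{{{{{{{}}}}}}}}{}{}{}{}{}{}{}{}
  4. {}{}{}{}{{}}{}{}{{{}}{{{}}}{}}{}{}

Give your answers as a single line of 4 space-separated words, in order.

Answer: no no yes no

Derivation:
String 1 '{}{}{{}}{{}{}}{{{}}}{}{}{{}}{}{}{}': depth seq [1 0 1 0 1 2 1 0 1 2 1 2 1 0 1 2 3 2 1 0 1 0 1 0 1 2 1 0 1 0 1 0 1 0]
  -> pairs=17 depth=3 groups=11 -> no
String 2 '{{{{}{}{}{}}}{{{}{}{}}}{{}}}': depth seq [1 2 3 4 3 4 3 4 3 4 3 2 1 2 3 4 3 4 3 4 3 2 1 2 3 2 1 0]
  -> pairs=14 depth=4 groups=1 -> no
String 3 '{{{{{{{{}}}}}}}}{}{}{}{}{}{}{}{}': depth seq [1 2 3 4 5 6 7 8 7 6 5 4 3 2 1 0 1 0 1 0 1 0 1 0 1 0 1 0 1 0 1 0]
  -> pairs=16 depth=8 groups=9 -> yes
String 4 '{}{}{}{}{{}}{}{}{{{}}{{{}}}{}}{}{}': depth seq [1 0 1 0 1 0 1 0 1 2 1 0 1 0 1 0 1 2 3 2 1 2 3 4 3 2 1 2 1 0 1 0 1 0]
  -> pairs=17 depth=4 groups=10 -> no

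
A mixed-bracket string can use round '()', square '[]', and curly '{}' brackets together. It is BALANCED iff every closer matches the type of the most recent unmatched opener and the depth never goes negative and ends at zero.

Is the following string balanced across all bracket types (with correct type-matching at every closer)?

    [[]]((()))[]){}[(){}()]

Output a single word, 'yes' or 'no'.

pos 0: push '['; stack = [
pos 1: push '['; stack = [[
pos 2: ']' matches '['; pop; stack = [
pos 3: ']' matches '['; pop; stack = (empty)
pos 4: push '('; stack = (
pos 5: push '('; stack = ((
pos 6: push '('; stack = (((
pos 7: ')' matches '('; pop; stack = ((
pos 8: ')' matches '('; pop; stack = (
pos 9: ')' matches '('; pop; stack = (empty)
pos 10: push '['; stack = [
pos 11: ']' matches '['; pop; stack = (empty)
pos 12: saw closer ')' but stack is empty → INVALID
Verdict: unmatched closer ')' at position 12 → no

Answer: no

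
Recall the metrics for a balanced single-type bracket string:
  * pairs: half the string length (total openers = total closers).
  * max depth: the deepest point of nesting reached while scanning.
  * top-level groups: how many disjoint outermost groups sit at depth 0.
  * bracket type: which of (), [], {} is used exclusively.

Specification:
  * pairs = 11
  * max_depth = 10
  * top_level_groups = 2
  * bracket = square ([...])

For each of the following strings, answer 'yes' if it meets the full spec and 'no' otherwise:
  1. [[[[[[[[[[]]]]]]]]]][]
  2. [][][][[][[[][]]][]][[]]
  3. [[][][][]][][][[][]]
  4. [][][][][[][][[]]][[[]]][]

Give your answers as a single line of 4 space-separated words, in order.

String 1 '[[[[[[[[[[]]]]]]]]]][]': depth seq [1 2 3 4 5 6 7 8 9 10 9 8 7 6 5 4 3 2 1 0 1 0]
  -> pairs=11 depth=10 groups=2 -> yes
String 2 '[][][][[][[[][]]][]][[]]': depth seq [1 0 1 0 1 0 1 2 1 2 3 4 3 4 3 2 1 2 1 0 1 2 1 0]
  -> pairs=12 depth=4 groups=5 -> no
String 3 '[[][][][]][][][[][]]': depth seq [1 2 1 2 1 2 1 2 1 0 1 0 1 0 1 2 1 2 1 0]
  -> pairs=10 depth=2 groups=4 -> no
String 4 '[][][][][[][][[]]][[[]]][]': depth seq [1 0 1 0 1 0 1 0 1 2 1 2 1 2 3 2 1 0 1 2 3 2 1 0 1 0]
  -> pairs=13 depth=3 groups=7 -> no

Answer: yes no no no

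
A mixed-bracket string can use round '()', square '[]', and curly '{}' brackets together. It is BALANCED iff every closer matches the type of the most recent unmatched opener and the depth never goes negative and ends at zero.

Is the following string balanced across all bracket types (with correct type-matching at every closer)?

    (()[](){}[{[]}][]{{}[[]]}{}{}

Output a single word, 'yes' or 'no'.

Answer: no

Derivation:
pos 0: push '('; stack = (
pos 1: push '('; stack = ((
pos 2: ')' matches '('; pop; stack = (
pos 3: push '['; stack = ([
pos 4: ']' matches '['; pop; stack = (
pos 5: push '('; stack = ((
pos 6: ')' matches '('; pop; stack = (
pos 7: push '{'; stack = ({
pos 8: '}' matches '{'; pop; stack = (
pos 9: push '['; stack = ([
pos 10: push '{'; stack = ([{
pos 11: push '['; stack = ([{[
pos 12: ']' matches '['; pop; stack = ([{
pos 13: '}' matches '{'; pop; stack = ([
pos 14: ']' matches '['; pop; stack = (
pos 15: push '['; stack = ([
pos 16: ']' matches '['; pop; stack = (
pos 17: push '{'; stack = ({
pos 18: push '{'; stack = ({{
pos 19: '}' matches '{'; pop; stack = ({
pos 20: push '['; stack = ({[
pos 21: push '['; stack = ({[[
pos 22: ']' matches '['; pop; stack = ({[
pos 23: ']' matches '['; pop; stack = ({
pos 24: '}' matches '{'; pop; stack = (
pos 25: push '{'; stack = ({
pos 26: '}' matches '{'; pop; stack = (
pos 27: push '{'; stack = ({
pos 28: '}' matches '{'; pop; stack = (
end: stack still non-empty (() → INVALID
Verdict: unclosed openers at end: ( → no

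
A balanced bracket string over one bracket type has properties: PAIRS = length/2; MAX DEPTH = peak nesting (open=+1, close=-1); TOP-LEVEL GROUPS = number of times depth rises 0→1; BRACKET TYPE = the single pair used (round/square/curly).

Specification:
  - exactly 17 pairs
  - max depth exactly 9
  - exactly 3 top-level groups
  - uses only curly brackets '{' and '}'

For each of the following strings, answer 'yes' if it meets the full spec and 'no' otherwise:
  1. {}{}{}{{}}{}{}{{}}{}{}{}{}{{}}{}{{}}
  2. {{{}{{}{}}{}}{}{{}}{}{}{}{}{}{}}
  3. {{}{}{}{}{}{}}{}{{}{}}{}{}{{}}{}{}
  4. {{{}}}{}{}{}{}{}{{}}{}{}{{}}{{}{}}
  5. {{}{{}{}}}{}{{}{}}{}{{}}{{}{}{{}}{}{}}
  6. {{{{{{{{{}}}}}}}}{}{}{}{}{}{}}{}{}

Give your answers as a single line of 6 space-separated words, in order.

String 1 '{}{}{}{{}}{}{}{{}}{}{}{}{}{{}}{}{{}}': depth seq [1 0 1 0 1 0 1 2 1 0 1 0 1 0 1 2 1 0 1 0 1 0 1 0 1 0 1 2 1 0 1 0 1 2 1 0]
  -> pairs=18 depth=2 groups=14 -> no
String 2 '{{{}{{}{}}{}}{}{{}}{}{}{}{}{}{}}': depth seq [1 2 3 2 3 4 3 4 3 2 3 2 1 2 1 2 3 2 1 2 1 2 1 2 1 2 1 2 1 2 1 0]
  -> pairs=16 depth=4 groups=1 -> no
String 3 '{{}{}{}{}{}{}}{}{{}{}}{}{}{{}}{}{}': depth seq [1 2 1 2 1 2 1 2 1 2 1 2 1 0 1 0 1 2 1 2 1 0 1 0 1 0 1 2 1 0 1 0 1 0]
  -> pairs=17 depth=2 groups=8 -> no
String 4 '{{{}}}{}{}{}{}{}{{}}{}{}{{}}{{}{}}': depth seq [1 2 3 2 1 0 1 0 1 0 1 0 1 0 1 0 1 2 1 0 1 0 1 0 1 2 1 0 1 2 1 2 1 0]
  -> pairs=17 depth=3 groups=11 -> no
String 5 '{{}{{}{}}}{}{{}{}}{}{{}}{{}{}{{}}{}{}}': depth seq [1 2 1 2 3 2 3 2 1 0 1 0 1 2 1 2 1 0 1 0 1 2 1 0 1 2 1 2 1 2 3 2 1 2 1 2 1 0]
  -> pairs=19 depth=3 groups=6 -> no
String 6 '{{{{{{{{{}}}}}}}}{}{}{}{}{}{}}{}{}': depth seq [1 2 3 4 5 6 7 8 9 8 7 6 5 4 3 2 1 2 1 2 1 2 1 2 1 2 1 2 1 0 1 0 1 0]
  -> pairs=17 depth=9 groups=3 -> yes

Answer: no no no no no yes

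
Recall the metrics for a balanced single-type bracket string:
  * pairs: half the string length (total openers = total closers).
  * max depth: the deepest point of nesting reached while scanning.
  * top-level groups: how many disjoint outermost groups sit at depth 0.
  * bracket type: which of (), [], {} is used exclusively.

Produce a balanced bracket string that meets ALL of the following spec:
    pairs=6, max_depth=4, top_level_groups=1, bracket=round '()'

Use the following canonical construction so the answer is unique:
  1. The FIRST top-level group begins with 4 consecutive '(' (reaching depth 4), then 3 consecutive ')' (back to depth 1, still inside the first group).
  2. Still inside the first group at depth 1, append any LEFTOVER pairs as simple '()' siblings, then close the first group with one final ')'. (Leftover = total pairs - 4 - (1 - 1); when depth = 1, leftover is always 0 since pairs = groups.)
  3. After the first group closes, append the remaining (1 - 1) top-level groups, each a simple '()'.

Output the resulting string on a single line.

Answer: (((()))()())

Derivation:
Spec: pairs=6 depth=4 groups=1
Leftover pairs = 6 - 4 - (1-1) = 2
First group: deep chain of depth 4 + 2 sibling pairs
Remaining 0 groups: simple '()' each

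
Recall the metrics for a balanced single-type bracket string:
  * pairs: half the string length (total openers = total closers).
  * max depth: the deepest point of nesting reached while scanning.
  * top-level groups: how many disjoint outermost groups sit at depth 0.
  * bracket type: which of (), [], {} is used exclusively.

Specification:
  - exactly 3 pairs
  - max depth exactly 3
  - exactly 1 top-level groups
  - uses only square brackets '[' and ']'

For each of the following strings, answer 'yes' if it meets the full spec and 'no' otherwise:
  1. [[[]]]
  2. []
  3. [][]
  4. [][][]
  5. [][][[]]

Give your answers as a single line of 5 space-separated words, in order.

String 1 '[[[]]]': depth seq [1 2 3 2 1 0]
  -> pairs=3 depth=3 groups=1 -> yes
String 2 '[]': depth seq [1 0]
  -> pairs=1 depth=1 groups=1 -> no
String 3 '[][]': depth seq [1 0 1 0]
  -> pairs=2 depth=1 groups=2 -> no
String 4 '[][][]': depth seq [1 0 1 0 1 0]
  -> pairs=3 depth=1 groups=3 -> no
String 5 '[][][[]]': depth seq [1 0 1 0 1 2 1 0]
  -> pairs=4 depth=2 groups=3 -> no

Answer: yes no no no no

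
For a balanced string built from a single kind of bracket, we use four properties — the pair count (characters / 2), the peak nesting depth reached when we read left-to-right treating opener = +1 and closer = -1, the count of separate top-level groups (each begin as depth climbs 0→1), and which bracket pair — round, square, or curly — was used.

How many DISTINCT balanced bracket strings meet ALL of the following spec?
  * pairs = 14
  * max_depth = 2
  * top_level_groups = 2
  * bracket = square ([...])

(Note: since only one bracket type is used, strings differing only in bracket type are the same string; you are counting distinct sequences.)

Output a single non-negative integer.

Spec: pairs=14 depth=2 groups=2
Count(depth <= 2) = 13
Count(depth <= 1) = 0
Count(depth == 2) = 13 - 0 = 13

Answer: 13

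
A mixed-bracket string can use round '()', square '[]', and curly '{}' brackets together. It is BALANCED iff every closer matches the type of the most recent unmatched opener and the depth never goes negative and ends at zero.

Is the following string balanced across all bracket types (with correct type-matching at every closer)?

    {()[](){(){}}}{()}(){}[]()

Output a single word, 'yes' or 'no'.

Answer: yes

Derivation:
pos 0: push '{'; stack = {
pos 1: push '('; stack = {(
pos 2: ')' matches '('; pop; stack = {
pos 3: push '['; stack = {[
pos 4: ']' matches '['; pop; stack = {
pos 5: push '('; stack = {(
pos 6: ')' matches '('; pop; stack = {
pos 7: push '{'; stack = {{
pos 8: push '('; stack = {{(
pos 9: ')' matches '('; pop; stack = {{
pos 10: push '{'; stack = {{{
pos 11: '}' matches '{'; pop; stack = {{
pos 12: '}' matches '{'; pop; stack = {
pos 13: '}' matches '{'; pop; stack = (empty)
pos 14: push '{'; stack = {
pos 15: push '('; stack = {(
pos 16: ')' matches '('; pop; stack = {
pos 17: '}' matches '{'; pop; stack = (empty)
pos 18: push '('; stack = (
pos 19: ')' matches '('; pop; stack = (empty)
pos 20: push '{'; stack = {
pos 21: '}' matches '{'; pop; stack = (empty)
pos 22: push '['; stack = [
pos 23: ']' matches '['; pop; stack = (empty)
pos 24: push '('; stack = (
pos 25: ')' matches '('; pop; stack = (empty)
end: stack empty → VALID
Verdict: properly nested → yes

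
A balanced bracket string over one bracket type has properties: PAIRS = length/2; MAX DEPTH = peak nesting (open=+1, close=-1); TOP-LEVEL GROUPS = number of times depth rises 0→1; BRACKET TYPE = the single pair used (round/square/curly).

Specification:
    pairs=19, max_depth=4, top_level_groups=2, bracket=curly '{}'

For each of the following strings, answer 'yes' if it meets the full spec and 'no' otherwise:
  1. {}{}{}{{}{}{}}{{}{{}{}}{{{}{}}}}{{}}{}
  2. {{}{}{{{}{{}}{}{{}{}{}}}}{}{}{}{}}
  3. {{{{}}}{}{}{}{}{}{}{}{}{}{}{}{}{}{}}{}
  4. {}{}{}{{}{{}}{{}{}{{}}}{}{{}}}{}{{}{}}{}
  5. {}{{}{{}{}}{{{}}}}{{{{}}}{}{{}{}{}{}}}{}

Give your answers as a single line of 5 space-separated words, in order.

Answer: no no yes no no

Derivation:
String 1 '{}{}{}{{}{}{}}{{}{{}{}}{{{}{}}}}{{}}{}': depth seq [1 0 1 0 1 0 1 2 1 2 1 2 1 0 1 2 1 2 3 2 3 2 1 2 3 4 3 4 3 2 1 0 1 2 1 0 1 0]
  -> pairs=19 depth=4 groups=7 -> no
String 2 '{{}{}{{{}{{}}{}{{}{}{}}}}{}{}{}{}}': depth seq [1 2 1 2 1 2 3 4 3 4 5 4 3 4 3 4 5 4 5 4 5 4 3 2 1 2 1 2 1 2 1 2 1 0]
  -> pairs=17 depth=5 groups=1 -> no
String 3 '{{{{}}}{}{}{}{}{}{}{}{}{}{}{}{}{}{}}{}': depth seq [1 2 3 4 3 2 1 2 1 2 1 2 1 2 1 2 1 2 1 2 1 2 1 2 1 2 1 2 1 2 1 2 1 2 1 0 1 0]
  -> pairs=19 depth=4 groups=2 -> yes
String 4 '{}{}{}{{}{{}}{{}{}{{}}}{}{{}}}{}{{}{}}{}': depth seq [1 0 1 0 1 0 1 2 1 2 3 2 1 2 3 2 3 2 3 4 3 2 1 2 1 2 3 2 1 0 1 0 1 2 1 2 1 0 1 0]
  -> pairs=20 depth=4 groups=7 -> no
String 5 '{}{{}{{}{}}{{{}}}}{{{{}}}{}{{}{}{}{}}}{}': depth seq [1 0 1 2 1 2 3 2 3 2 1 2 3 4 3 2 1 0 1 2 3 4 3 2 1 2 1 2 3 2 3 2 3 2 3 2 1 0 1 0]
  -> pairs=20 depth=4 groups=4 -> no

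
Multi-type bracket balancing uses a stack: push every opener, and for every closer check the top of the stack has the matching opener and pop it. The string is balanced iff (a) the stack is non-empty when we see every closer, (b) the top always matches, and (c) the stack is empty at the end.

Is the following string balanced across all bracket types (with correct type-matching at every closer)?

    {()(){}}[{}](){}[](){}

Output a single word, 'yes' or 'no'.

Answer: yes

Derivation:
pos 0: push '{'; stack = {
pos 1: push '('; stack = {(
pos 2: ')' matches '('; pop; stack = {
pos 3: push '('; stack = {(
pos 4: ')' matches '('; pop; stack = {
pos 5: push '{'; stack = {{
pos 6: '}' matches '{'; pop; stack = {
pos 7: '}' matches '{'; pop; stack = (empty)
pos 8: push '['; stack = [
pos 9: push '{'; stack = [{
pos 10: '}' matches '{'; pop; stack = [
pos 11: ']' matches '['; pop; stack = (empty)
pos 12: push '('; stack = (
pos 13: ')' matches '('; pop; stack = (empty)
pos 14: push '{'; stack = {
pos 15: '}' matches '{'; pop; stack = (empty)
pos 16: push '['; stack = [
pos 17: ']' matches '['; pop; stack = (empty)
pos 18: push '('; stack = (
pos 19: ')' matches '('; pop; stack = (empty)
pos 20: push '{'; stack = {
pos 21: '}' matches '{'; pop; stack = (empty)
end: stack empty → VALID
Verdict: properly nested → yes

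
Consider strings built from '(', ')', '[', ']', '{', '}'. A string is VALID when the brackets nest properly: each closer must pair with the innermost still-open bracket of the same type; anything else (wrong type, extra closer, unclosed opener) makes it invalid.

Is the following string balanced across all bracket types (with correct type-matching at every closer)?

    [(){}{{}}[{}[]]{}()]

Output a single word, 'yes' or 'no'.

Answer: yes

Derivation:
pos 0: push '['; stack = [
pos 1: push '('; stack = [(
pos 2: ')' matches '('; pop; stack = [
pos 3: push '{'; stack = [{
pos 4: '}' matches '{'; pop; stack = [
pos 5: push '{'; stack = [{
pos 6: push '{'; stack = [{{
pos 7: '}' matches '{'; pop; stack = [{
pos 8: '}' matches '{'; pop; stack = [
pos 9: push '['; stack = [[
pos 10: push '{'; stack = [[{
pos 11: '}' matches '{'; pop; stack = [[
pos 12: push '['; stack = [[[
pos 13: ']' matches '['; pop; stack = [[
pos 14: ']' matches '['; pop; stack = [
pos 15: push '{'; stack = [{
pos 16: '}' matches '{'; pop; stack = [
pos 17: push '('; stack = [(
pos 18: ')' matches '('; pop; stack = [
pos 19: ']' matches '['; pop; stack = (empty)
end: stack empty → VALID
Verdict: properly nested → yes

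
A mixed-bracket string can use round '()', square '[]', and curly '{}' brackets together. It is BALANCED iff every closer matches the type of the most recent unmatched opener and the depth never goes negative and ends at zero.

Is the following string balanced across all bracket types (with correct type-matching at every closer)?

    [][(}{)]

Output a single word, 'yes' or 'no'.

Answer: no

Derivation:
pos 0: push '['; stack = [
pos 1: ']' matches '['; pop; stack = (empty)
pos 2: push '['; stack = [
pos 3: push '('; stack = [(
pos 4: saw closer '}' but top of stack is '(' (expected ')') → INVALID
Verdict: type mismatch at position 4: '}' closes '(' → no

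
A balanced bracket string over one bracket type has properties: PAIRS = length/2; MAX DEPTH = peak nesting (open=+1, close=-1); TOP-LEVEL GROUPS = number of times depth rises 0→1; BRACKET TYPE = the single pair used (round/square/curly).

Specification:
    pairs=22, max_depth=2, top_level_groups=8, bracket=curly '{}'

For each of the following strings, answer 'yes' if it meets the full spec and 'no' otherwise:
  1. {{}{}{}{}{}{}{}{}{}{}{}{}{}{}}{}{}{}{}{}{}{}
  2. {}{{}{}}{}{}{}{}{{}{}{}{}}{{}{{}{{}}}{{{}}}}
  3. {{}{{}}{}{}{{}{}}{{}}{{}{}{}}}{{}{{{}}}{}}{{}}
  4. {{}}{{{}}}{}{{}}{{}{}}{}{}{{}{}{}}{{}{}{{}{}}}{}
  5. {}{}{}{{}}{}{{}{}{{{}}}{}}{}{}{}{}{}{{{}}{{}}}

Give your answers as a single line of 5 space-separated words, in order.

Answer: yes no no no no

Derivation:
String 1 '{{}{}{}{}{}{}{}{}{}{}{}{}{}{}}{}{}{}{}{}{}{}': depth seq [1 2 1 2 1 2 1 2 1 2 1 2 1 2 1 2 1 2 1 2 1 2 1 2 1 2 1 2 1 0 1 0 1 0 1 0 1 0 1 0 1 0 1 0]
  -> pairs=22 depth=2 groups=8 -> yes
String 2 '{}{{}{}}{}{}{}{}{{}{}{}{}}{{}{{}{{}}}{{{}}}}': depth seq [1 0 1 2 1 2 1 0 1 0 1 0 1 0 1 0 1 2 1 2 1 2 1 2 1 0 1 2 1 2 3 2 3 4 3 2 1 2 3 4 3 2 1 0]
  -> pairs=22 depth=4 groups=8 -> no
String 3 '{{}{{}}{}{}{{}{}}{{}}{{}{}{}}}{{}{{{}}}{}}{{}}': depth seq [1 2 1 2 3 2 1 2 1 2 1 2 3 2 3 2 1 2 3 2 1 2 3 2 3 2 3 2 1 0 1 2 1 2 3 4 3 2 1 2 1 0 1 2 1 0]
  -> pairs=23 depth=4 groups=3 -> no
String 4 '{{}}{{{}}}{}{{}}{{}{}}{}{}{{}{}{}}{{}{}{{}{}}}{}': depth seq [1 2 1 0 1 2 3 2 1 0 1 0 1 2 1 0 1 2 1 2 1 0 1 0 1 0 1 2 1 2 1 2 1 0 1 2 1 2 1 2 3 2 3 2 1 0 1 0]
  -> pairs=24 depth=3 groups=10 -> no
String 5 '{}{}{}{{}}{}{{}{}{{{}}}{}}{}{}{}{}{}{{{}}{{}}}': depth seq [1 0 1 0 1 0 1 2 1 0 1 0 1 2 1 2 1 2 3 4 3 2 1 2 1 0 1 0 1 0 1 0 1 0 1 0 1 2 3 2 1 2 3 2 1 0]
  -> pairs=23 depth=4 groups=12 -> no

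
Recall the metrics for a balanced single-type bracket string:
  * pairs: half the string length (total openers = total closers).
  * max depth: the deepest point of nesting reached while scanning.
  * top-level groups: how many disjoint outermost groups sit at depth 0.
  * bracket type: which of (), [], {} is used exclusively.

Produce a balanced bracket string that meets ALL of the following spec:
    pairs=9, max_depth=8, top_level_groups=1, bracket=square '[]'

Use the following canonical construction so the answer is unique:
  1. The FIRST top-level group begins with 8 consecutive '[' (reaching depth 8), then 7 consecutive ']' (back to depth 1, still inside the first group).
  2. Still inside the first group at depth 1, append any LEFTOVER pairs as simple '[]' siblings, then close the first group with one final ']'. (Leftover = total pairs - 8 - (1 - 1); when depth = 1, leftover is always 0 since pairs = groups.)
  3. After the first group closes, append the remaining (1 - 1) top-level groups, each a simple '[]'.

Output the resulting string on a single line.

Spec: pairs=9 depth=8 groups=1
Leftover pairs = 9 - 8 - (1-1) = 1
First group: deep chain of depth 8 + 1 sibling pairs
Remaining 0 groups: simple '[]' each

Answer: [[[[[[[[]]]]]]][]]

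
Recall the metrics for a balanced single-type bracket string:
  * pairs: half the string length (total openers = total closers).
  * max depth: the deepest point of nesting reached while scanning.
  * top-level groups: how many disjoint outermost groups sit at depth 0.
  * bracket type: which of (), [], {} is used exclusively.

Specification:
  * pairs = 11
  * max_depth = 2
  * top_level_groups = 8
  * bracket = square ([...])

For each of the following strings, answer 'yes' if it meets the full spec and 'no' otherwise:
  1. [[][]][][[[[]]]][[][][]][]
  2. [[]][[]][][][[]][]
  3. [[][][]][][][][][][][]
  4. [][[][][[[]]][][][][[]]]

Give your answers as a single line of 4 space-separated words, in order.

Answer: no no yes no

Derivation:
String 1 '[[][]][][[[[]]]][[][][]][]': depth seq [1 2 1 2 1 0 1 0 1 2 3 4 3 2 1 0 1 2 1 2 1 2 1 0 1 0]
  -> pairs=13 depth=4 groups=5 -> no
String 2 '[[]][[]][][][[]][]': depth seq [1 2 1 0 1 2 1 0 1 0 1 0 1 2 1 0 1 0]
  -> pairs=9 depth=2 groups=6 -> no
String 3 '[[][][]][][][][][][][]': depth seq [1 2 1 2 1 2 1 0 1 0 1 0 1 0 1 0 1 0 1 0 1 0]
  -> pairs=11 depth=2 groups=8 -> yes
String 4 '[][[][][[[]]][][][][[]]]': depth seq [1 0 1 2 1 2 1 2 3 4 3 2 1 2 1 2 1 2 1 2 3 2 1 0]
  -> pairs=12 depth=4 groups=2 -> no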